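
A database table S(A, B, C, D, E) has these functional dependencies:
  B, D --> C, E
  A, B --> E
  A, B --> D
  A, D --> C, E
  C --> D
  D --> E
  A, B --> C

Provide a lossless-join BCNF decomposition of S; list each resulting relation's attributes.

Candidate key of the original relation: {A, B}.
Within {A, B, C, D, E}: {B, D}⁺ ∩ {A, B, C, D, E} = {B, C, D, E}, not the whole set, so B, D --> C, E violates BCNF; decompose into {B, C, D, E} and {A, B, D}.
Within {B, C, D, E}: {C}⁺ ∩ {B, C, D, E} = {C, D, E}, not the whole set, so C --> D, E violates BCNF; decompose into {C, D, E} and {B, C}.
Within {C, D, E}: {D}⁺ ∩ {C, D, E} = {D, E}, not the whole set, so D --> E violates BCNF; decompose into {D, E} and {C, D}.
{D, E} has no BCNF violation.
{C, D} has no BCNF violation.
{B, C} has no BCNF violation.
{A, B, D} has no BCNF violation.

{A, B, D}; {B, C}; {C, D}; {D, E}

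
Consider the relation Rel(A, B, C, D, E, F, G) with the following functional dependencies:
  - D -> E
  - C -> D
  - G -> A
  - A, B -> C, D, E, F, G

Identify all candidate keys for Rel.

{A, B}, {B, G}

{B} never appears on the right of any FD, so every key must include it.
{A, B}⁺ = {A, B, C, D, E, F, G}, which is every attribute, so {A, B} is a candidate key.
{B, G}⁺ = {A, B, C, D, E, F, G}, which is every attribute, so {B, G} is a candidate key.
No proper subset of any of these is a key, and no other minimal superkey exists.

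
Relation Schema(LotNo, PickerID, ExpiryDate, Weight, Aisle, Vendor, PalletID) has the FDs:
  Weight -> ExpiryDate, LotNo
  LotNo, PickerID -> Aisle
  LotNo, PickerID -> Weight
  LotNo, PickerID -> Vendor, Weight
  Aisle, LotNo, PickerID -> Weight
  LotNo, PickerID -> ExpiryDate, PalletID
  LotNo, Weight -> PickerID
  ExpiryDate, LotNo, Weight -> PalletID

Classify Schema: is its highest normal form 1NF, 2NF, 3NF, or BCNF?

Candidate keys: {LotNo, PickerID}, {Weight}. Prime attributes: {LotNo, PickerID, Weight}.
Each dependency's left side is a superkey — BCNF holds.

BCNF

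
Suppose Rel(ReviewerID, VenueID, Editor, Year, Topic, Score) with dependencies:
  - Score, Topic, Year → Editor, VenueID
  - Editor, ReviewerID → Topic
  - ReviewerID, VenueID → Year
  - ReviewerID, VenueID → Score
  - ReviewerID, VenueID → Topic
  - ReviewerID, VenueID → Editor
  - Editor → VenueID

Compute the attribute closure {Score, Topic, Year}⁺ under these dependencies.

Start with {Score, Topic, Year}.
Score, Topic, Year → Editor, VenueID applies; add {Editor, VenueID} → now {Editor, Score, Topic, VenueID, Year}.
No further FD applies.

{Editor, Score, Topic, VenueID, Year}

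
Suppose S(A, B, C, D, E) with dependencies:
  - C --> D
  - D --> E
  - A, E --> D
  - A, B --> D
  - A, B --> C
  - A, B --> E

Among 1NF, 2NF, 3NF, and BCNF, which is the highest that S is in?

2NF

Candidate key: {A, B}. Prime attributes: {A, B}.
C --> D: {C}⁺ = {C, D, E}, which is not all of the attributes, so the left side is not a superkey — BCNF is violated.
C --> D has non-prime {D} on the right and a non-superkey on the left, so 3NF fails.
Checking every proper subset of each key, none determines a non-prime attribute — 2NF is satisfied.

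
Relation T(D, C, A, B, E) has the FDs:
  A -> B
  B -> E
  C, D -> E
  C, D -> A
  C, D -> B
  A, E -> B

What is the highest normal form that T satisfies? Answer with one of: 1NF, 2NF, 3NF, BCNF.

Candidate key: {C, D}. Prime attributes: {C, D}.
For A -> B we have {A}⁺ = {A, B, E}; {A} is not a superkey, so BCNF fails.
A -> B has non-prime {B} on the right and a non-superkey on the left, so 3NF fails.
No proper subset of a key has a non-prime attribute in its closure, so there is no partial dependency; 2NF holds.

2NF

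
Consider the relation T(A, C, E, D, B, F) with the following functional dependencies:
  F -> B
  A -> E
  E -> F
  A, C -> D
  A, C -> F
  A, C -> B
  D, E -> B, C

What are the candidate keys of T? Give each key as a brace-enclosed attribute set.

{A} never appears on the right of any FD, so every key must include it.
{A, C} is a candidate key since {A, C}⁺ = {A, B, C, D, E, F} covers every attribute.
{A, D} is a candidate key since {A, D}⁺ = {A, B, C, D, E, F} covers every attribute.
These are minimal and exhaustive — every other superkey contains one of them.

{A, C}, {A, D}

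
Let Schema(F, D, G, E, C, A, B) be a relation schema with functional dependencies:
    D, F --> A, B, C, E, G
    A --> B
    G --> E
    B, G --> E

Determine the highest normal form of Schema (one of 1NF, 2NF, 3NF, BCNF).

2NF

Candidate key: {D, F}. Prime attributes: {D, F}.
A --> B: {A}⁺ = {A, B}, which is not all of the attributes, so the left side is not a superkey — BCNF is violated.
A --> B has non-prime {B} on the right and a non-superkey on the left, so 3NF fails.
No non-prime attribute depends on a proper subset of any candidate key, so 2NF holds.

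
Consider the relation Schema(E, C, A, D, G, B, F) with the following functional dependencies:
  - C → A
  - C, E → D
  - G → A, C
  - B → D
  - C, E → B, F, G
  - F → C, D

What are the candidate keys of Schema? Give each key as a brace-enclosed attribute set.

{E} never appears on the right of any FD, so every key must include it.
{C, E}⁺ = {A, B, C, D, E, F, G}, which is every attribute, so {C, E} is a candidate key.
{E, F}⁺ = {A, B, C, D, E, F, G}, which is every attribute, so {E, F} is a candidate key.
{E, G}⁺ = {A, B, C, D, E, F, G}, which is every attribute, so {E, G} is a candidate key.
These are minimal and exhaustive — every other superkey contains one of them.

{C, E}, {E, F}, {E, G}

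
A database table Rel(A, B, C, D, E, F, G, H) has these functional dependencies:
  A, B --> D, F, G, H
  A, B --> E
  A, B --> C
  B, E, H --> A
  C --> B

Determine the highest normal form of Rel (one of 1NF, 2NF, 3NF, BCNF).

3NF

Candidate keys: {A, B}, {A, C}, {B, E, H}, {C, E, H}. Prime attributes: {A, B, C, E, H}.
For C --> B we have {C}⁺ = {B, C}; {C} is not a superkey, so BCNF fails.
But every attribute on its right side ({B}) is prime, and the same holds for every other non-superkey FD, so 3NF still holds.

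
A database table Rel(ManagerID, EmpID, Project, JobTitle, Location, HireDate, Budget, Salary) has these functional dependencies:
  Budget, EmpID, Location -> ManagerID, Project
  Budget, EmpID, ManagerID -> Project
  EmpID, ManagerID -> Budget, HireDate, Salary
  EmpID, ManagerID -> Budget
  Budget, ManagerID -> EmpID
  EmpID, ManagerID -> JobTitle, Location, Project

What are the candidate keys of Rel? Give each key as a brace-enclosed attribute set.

{Budget, EmpID, Location}, {Budget, ManagerID}, {EmpID, ManagerID}

{Budget, ManagerID} is a candidate key since {Budget, ManagerID}⁺ = {Budget, EmpID, HireDate, JobTitle, Location, ManagerID, Project, Salary} covers every attribute.
{EmpID, ManagerID} is a candidate key since {EmpID, ManagerID}⁺ = {Budget, EmpID, HireDate, JobTitle, Location, ManagerID, Project, Salary} covers every attribute.
{Budget, EmpID, Location} is a candidate key since {Budget, EmpID, Location}⁺ = {Budget, EmpID, HireDate, JobTitle, Location, ManagerID, Project, Salary} covers every attribute.
These are minimal and exhaustive — every other superkey contains one of them.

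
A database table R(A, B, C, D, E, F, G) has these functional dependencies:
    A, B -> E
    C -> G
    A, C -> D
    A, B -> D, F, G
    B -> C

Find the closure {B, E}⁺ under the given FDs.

{B, C, E, G}

Start with {B, E}.
B -> C applies; add {C} → now {B, C, E}.
C -> G applies; add {G} → now {B, C, E, G}.
No further FD applies.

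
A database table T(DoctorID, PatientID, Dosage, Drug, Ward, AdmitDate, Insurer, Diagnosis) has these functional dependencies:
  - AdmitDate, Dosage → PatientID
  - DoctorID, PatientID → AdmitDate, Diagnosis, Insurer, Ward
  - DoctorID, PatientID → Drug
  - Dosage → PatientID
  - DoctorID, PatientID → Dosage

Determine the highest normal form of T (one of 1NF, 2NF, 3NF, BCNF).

3NF

Candidate keys: {DoctorID, Dosage}, {DoctorID, PatientID}. Prime attributes: {DoctorID, Dosage, PatientID}.
AdmitDate, Dosage → PatientID breaks BCNF: {AdmitDate, Dosage}⁺ = {AdmitDate, Dosage, PatientID}, so {AdmitDate, Dosage} is not a superkey.
Since {PatientID} ⊆ prime attributes and every other non-superkey FD also has a prime right side, the schema is in 3NF.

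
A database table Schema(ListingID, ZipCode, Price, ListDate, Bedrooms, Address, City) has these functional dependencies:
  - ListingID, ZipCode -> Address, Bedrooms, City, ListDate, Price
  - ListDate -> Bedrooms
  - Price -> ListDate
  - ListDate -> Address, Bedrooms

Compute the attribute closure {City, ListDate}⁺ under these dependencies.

Start with {City, ListDate}.
ListDate -> Bedrooms applies; add {Bedrooms} → now {Bedrooms, City, ListDate}.
ListDate -> Address, Bedrooms applies; add {Address} → now {Address, Bedrooms, City, ListDate}.
No further FD applies.

{Address, Bedrooms, City, ListDate}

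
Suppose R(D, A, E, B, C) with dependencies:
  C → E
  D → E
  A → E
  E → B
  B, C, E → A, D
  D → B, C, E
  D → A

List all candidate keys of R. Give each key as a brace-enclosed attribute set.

{C}, {D}

{C} is a candidate key since {C}⁺ = {A, B, C, D, E} covers every attribute.
{D} is a candidate key since {D}⁺ = {A, B, C, D, E} covers every attribute.
These are minimal and exhaustive — every other superkey contains one of them.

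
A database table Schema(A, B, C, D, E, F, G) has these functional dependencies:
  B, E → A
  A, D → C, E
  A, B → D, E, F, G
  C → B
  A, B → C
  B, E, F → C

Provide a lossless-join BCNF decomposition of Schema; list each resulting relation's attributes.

Candidate keys of the original relation: {A, B}, {A, C}, {A, D}, {B, E}, {C, E}.
Within {A, B, C, D, E, F, G}: {C}⁺ ∩ {A, B, C, D, E, F, G} = {B, C}, not the whole set, so C → B violates BCNF; decompose into {B, C} and {A, C, D, E, F, G}.
{B, C} has no BCNF violation.
{A, C, D, E, F, G} has no BCNF violation.

{A, C, D, E, F, G}; {B, C}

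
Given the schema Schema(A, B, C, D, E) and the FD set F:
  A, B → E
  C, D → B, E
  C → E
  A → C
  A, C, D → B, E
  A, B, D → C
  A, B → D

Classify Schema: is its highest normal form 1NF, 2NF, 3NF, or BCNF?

Candidate keys: {A, B}, {A, D}. Prime attributes: {A, B, D}.
For C, D → B, E we have {C, D}⁺ = {B, C, D, E}; {C, D} is not a superkey, so BCNF fails.
C, D → B, E determines the non-prime attribute {E} from a non-superkey — 3NF is violated.
The proper key subset {A} of {A, B} determines non-prime {C, E}, so the relation is not even in 2NF.

1NF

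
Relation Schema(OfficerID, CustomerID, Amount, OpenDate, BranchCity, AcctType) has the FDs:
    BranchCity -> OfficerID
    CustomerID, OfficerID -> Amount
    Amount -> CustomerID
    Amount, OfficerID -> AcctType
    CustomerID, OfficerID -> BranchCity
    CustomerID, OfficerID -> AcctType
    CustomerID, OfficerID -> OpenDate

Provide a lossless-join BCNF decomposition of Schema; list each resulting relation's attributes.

Candidate keys of the original relation: {Amount, BranchCity}, {Amount, OfficerID}, {BranchCity, CustomerID}, {CustomerID, OfficerID}.
Within {AcctType, Amount, BranchCity, CustomerID, OfficerID, OpenDate}: {BranchCity}⁺ ∩ {AcctType, Amount, BranchCity, CustomerID, OfficerID, OpenDate} = {BranchCity, OfficerID}, not the whole set, so BranchCity -> OfficerID violates BCNF; decompose into {BranchCity, OfficerID} and {AcctType, Amount, BranchCity, CustomerID, OpenDate}.
{BranchCity, OfficerID} has no BCNF violation.
Within {AcctType, Amount, BranchCity, CustomerID, OpenDate}: {Amount}⁺ ∩ {AcctType, Amount, BranchCity, CustomerID, OpenDate} = {Amount, CustomerID}, not the whole set, so Amount -> CustomerID violates BCNF; decompose into {Amount, CustomerID} and {AcctType, Amount, BranchCity, OpenDate}.
{Amount, CustomerID} has no BCNF violation.
{AcctType, Amount, BranchCity, OpenDate} has no BCNF violation.

{AcctType, Amount, BranchCity, OpenDate}; {Amount, CustomerID}; {BranchCity, OfficerID}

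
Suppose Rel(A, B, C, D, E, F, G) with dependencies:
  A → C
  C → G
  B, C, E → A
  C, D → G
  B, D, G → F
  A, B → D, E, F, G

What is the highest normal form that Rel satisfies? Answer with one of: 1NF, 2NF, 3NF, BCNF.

Candidate keys: {A, B}, {B, C, E}. Prime attributes: {A, B, C, E}.
For A → C we have {A}⁺ = {A, C, G}; {A} is not a superkey, so BCNF fails.
Because {G} is non-prime and the left side of C → G is not a superkey, the relation is not in 3NF.
The proper key subset {A} of {A, B} determines non-prime {G}, so the relation is not even in 2NF.

1NF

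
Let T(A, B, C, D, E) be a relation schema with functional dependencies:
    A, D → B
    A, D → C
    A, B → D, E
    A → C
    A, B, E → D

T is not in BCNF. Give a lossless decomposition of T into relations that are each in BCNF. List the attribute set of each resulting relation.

Candidate keys of the original relation: {A, B}, {A, D}.
{A, B, C, D, E}: {A} determines {A, C} here but is not a superkey — split on A → C, giving {A, C} and {A, B, D, E}.
{A, C}: every determinant is a superkey — BCNF.
{A, B, D, E}: every determinant is a superkey — BCNF.

{A, B, D, E}; {A, C}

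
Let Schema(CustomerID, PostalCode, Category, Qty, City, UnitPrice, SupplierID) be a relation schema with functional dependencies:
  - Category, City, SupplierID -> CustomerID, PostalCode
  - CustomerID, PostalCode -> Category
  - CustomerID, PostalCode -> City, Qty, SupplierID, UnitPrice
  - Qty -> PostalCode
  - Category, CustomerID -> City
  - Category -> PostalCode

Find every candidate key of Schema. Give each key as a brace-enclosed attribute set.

Closure of {Category, CustomerID} is {Category, City, CustomerID, PostalCode, Qty, SupplierID, UnitPrice}, the whole schema; {Category, CustomerID} is a candidate key.
Closure of {CustomerID, PostalCode} is {Category, City, CustomerID, PostalCode, Qty, SupplierID, UnitPrice}, the whole schema; {CustomerID, PostalCode} is a candidate key.
Closure of {CustomerID, Qty} is {Category, City, CustomerID, PostalCode, Qty, SupplierID, UnitPrice}, the whole schema; {CustomerID, Qty} is a candidate key.
Closure of {Category, City, SupplierID} is {Category, City, CustomerID, PostalCode, Qty, SupplierID, UnitPrice}, the whole schema; {Category, City, SupplierID} is a candidate key.
These are minimal and exhaustive — every other superkey contains one of them.

{Category, City, SupplierID}, {Category, CustomerID}, {CustomerID, PostalCode}, {CustomerID, Qty}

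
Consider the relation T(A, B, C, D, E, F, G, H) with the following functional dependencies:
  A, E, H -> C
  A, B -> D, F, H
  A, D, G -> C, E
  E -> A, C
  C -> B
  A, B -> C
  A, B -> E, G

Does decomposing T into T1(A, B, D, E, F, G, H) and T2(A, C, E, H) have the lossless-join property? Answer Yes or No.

Common attributes: {A, E, H}; their closure is {A, B, C, D, E, F, G, H}.
Since T1 ⊆ {A, B, C, D, E, F, G, H}, the intersection is a superkey of T1; the decomposition is lossless.

Yes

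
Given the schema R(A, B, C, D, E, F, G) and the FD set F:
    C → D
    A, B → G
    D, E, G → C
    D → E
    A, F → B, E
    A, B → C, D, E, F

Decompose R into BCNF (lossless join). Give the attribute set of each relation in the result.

Candidate keys of the original relation: {A, B}, {A, F}.
{A, B, C, D, E, F, G}: {C} determines {C, D, E} here but is not a superkey — split on C → D, E, giving {C, D, E} and {A, B, C, F, G}.
{C, D, E}: {D} determines {D, E} here but is not a superkey — split on D → E, giving {D, E} and {C, D}.
{D, E}: every determinant is a superkey — BCNF.
{C, D}: every determinant is a superkey — BCNF.
{A, B, C, F, G}: every determinant is a superkey — BCNF.

{A, B, C, F, G}; {C, D}; {D, E}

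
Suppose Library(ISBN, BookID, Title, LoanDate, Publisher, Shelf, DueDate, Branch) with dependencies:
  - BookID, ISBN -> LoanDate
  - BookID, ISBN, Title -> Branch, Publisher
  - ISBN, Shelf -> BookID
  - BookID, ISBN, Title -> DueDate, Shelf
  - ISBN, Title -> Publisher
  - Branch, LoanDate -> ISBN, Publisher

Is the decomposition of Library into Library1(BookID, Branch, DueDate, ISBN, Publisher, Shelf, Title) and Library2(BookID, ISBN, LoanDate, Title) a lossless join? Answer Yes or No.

Yes

Library1 ∩ Library2 = {BookID, ISBN, Title}; its closure under F is {BookID, Branch, DueDate, ISBN, LoanDate, Publisher, Shelf, Title}.
This includes all of Library1, so the common attributes are a superkey of Library1 — the join is lossless.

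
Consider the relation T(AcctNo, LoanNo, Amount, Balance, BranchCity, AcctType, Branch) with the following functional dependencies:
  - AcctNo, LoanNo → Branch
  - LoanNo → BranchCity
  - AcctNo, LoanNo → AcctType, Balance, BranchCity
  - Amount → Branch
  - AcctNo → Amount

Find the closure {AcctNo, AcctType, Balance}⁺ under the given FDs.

{AcctNo, AcctType, Amount, Balance, Branch}

Start with {AcctNo, AcctType, Balance}.
AcctNo → Amount applies; add {Amount} → now {AcctNo, AcctType, Amount, Balance}.
Amount → Branch applies; add {Branch} → now {AcctNo, AcctType, Amount, Balance, Branch}.
No further FD applies.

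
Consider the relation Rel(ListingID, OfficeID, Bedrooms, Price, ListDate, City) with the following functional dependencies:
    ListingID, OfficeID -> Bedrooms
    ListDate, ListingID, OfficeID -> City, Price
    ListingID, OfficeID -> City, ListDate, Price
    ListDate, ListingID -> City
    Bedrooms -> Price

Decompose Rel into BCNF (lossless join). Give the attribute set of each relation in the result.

{Bedrooms, ListDate, ListingID, OfficeID}; {Bedrooms, Price}; {City, ListDate, ListingID}

Candidate key of the original relation: {ListingID, OfficeID}.
Within {Bedrooms, City, ListDate, ListingID, OfficeID, Price}: {ListDate, ListingID}⁺ ∩ {Bedrooms, City, ListDate, ListingID, OfficeID, Price} = {City, ListDate, ListingID}, not the whole set, so ListDate, ListingID -> City violates BCNF; decompose into {City, ListDate, ListingID} and {Bedrooms, ListDate, ListingID, OfficeID, Price}.
{City, ListDate, ListingID} has no BCNF violation.
Within {Bedrooms, ListDate, ListingID, OfficeID, Price}: {Bedrooms}⁺ ∩ {Bedrooms, ListDate, ListingID, OfficeID, Price} = {Bedrooms, Price}, not the whole set, so Bedrooms -> Price violates BCNF; decompose into {Bedrooms, Price} and {Bedrooms, ListDate, ListingID, OfficeID}.
{Bedrooms, Price} has no BCNF violation.
{Bedrooms, ListDate, ListingID, OfficeID} has no BCNF violation.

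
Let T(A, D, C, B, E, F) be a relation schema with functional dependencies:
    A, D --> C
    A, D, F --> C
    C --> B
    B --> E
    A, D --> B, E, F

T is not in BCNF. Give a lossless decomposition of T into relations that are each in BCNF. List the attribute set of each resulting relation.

Candidate key of the original relation: {A, D}.
Within {A, B, C, D, E, F}: {C}⁺ ∩ {A, B, C, D, E, F} = {B, C, E}, not the whole set, so C --> B, E violates BCNF; decompose into {B, C, E} and {A, C, D, F}.
Within {B, C, E}: {B}⁺ ∩ {B, C, E} = {B, E}, not the whole set, so B --> E violates BCNF; decompose into {B, E} and {B, C}.
{B, E} is in BCNF.
{B, C} is in BCNF.
{A, C, D, F} is in BCNF.

{A, C, D, F}; {B, C}; {B, E}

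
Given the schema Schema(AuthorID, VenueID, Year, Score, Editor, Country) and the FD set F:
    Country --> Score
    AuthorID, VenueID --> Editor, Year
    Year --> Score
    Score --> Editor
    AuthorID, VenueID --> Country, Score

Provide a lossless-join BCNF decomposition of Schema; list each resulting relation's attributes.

Candidate key of the original relation: {AuthorID, VenueID}.
{AuthorID, Country, Editor, Score, VenueID, Year}: {Country} determines {Country, Editor, Score} here but is not a superkey — split on Country --> Editor, Score, giving {Country, Editor, Score} and {AuthorID, Country, VenueID, Year}.
{Country, Editor, Score}: {Score} determines {Editor, Score} here but is not a superkey — split on Score --> Editor, giving {Editor, Score} and {Country, Score}.
{Editor, Score} is in BCNF.
{Country, Score} is in BCNF.
{AuthorID, Country, VenueID, Year} is in BCNF.

{AuthorID, Country, VenueID, Year}; {Country, Score}; {Editor, Score}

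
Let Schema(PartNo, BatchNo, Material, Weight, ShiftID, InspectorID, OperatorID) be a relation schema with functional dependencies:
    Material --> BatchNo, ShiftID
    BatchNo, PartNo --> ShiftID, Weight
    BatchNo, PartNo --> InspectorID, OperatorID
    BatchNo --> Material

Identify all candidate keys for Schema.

No FD produces {PartNo}, so it must be in every candidate key.
{BatchNo, PartNo}⁺ = {BatchNo, InspectorID, Material, OperatorID, PartNo, ShiftID, Weight}, which is every attribute, so {BatchNo, PartNo} is a candidate key.
{Material, PartNo}⁺ = {BatchNo, InspectorID, Material, OperatorID, PartNo, ShiftID, Weight}, which is every attribute, so {Material, PartNo} is a candidate key.
Any other superkey properly contains one of these, so there are no further candidate keys.

{BatchNo, PartNo}, {Material, PartNo}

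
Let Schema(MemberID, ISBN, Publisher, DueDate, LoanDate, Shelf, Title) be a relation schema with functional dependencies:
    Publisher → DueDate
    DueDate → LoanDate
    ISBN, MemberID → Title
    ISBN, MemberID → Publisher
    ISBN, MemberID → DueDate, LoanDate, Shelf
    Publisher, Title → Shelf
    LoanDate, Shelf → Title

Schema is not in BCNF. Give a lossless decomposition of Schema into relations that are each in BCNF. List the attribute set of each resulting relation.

Candidate key of the original relation: {ISBN, MemberID}.
Within {DueDate, ISBN, LoanDate, MemberID, Publisher, Shelf, Title}: {Publisher}⁺ ∩ {DueDate, ISBN, LoanDate, MemberID, Publisher, Shelf, Title} = {DueDate, LoanDate, Publisher}, not the whole set, so Publisher → DueDate, LoanDate violates BCNF; decompose into {DueDate, LoanDate, Publisher} and {ISBN, MemberID, Publisher, Shelf, Title}.
Within {DueDate, LoanDate, Publisher}: {DueDate}⁺ ∩ {DueDate, LoanDate, Publisher} = {DueDate, LoanDate}, not the whole set, so DueDate → LoanDate violates BCNF; decompose into {DueDate, LoanDate} and {DueDate, Publisher}.
{DueDate, LoanDate} has no BCNF violation.
{DueDate, Publisher} has no BCNF violation.
Within {ISBN, MemberID, Publisher, Shelf, Title}: {Publisher, Title}⁺ ∩ {ISBN, MemberID, Publisher, Shelf, Title} = {Publisher, Shelf, Title}, not the whole set, so Publisher, Title → Shelf violates BCNF; decompose into {Publisher, Shelf, Title} and {ISBN, MemberID, Publisher, Title}.
{Publisher, Shelf, Title} has no BCNF violation.
{ISBN, MemberID, Publisher, Title} has no BCNF violation.

{DueDate, LoanDate}; {DueDate, Publisher}; {ISBN, MemberID, Publisher, Title}; {Publisher, Shelf, Title}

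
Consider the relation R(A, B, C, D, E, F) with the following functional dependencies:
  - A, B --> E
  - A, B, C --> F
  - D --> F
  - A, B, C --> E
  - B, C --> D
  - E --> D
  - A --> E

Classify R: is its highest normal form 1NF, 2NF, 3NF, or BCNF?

Candidate key: {A, B, C}. Prime attributes: {A, B, C}.
A, B --> E breaks BCNF: {A, B}⁺ = {A, B, D, E, F}, so {A, B} is not a superkey.
Because {E} is non-prime and the left side of A, B --> E is not a superkey, the relation is not in 3NF.
Since {A} ⊂ {A, B, C} and {A}⁺ ⊇ {D, E, F} with {D, E, F} non-prime, there is a partial dependency; 2NF fails.

1NF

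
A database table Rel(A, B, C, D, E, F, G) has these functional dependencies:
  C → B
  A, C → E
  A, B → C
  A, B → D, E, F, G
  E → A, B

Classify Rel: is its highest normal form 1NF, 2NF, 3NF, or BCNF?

Candidate keys: {A, B}, {A, C}, {E}. Prime attributes: {A, B, C, E}.
C → B: {C}⁺ = {B, C}, which is not all of the attributes, so the left side is not a superkey — BCNF is violated.
But every attribute on its right side ({B}) is prime, and the same holds for every other non-superkey FD, so 3NF still holds.

3NF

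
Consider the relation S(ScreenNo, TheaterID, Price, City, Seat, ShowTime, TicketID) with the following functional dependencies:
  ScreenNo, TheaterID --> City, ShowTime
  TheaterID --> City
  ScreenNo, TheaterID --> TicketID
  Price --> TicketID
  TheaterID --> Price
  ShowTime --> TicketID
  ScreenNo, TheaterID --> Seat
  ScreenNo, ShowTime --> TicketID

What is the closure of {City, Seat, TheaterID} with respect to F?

{City, Price, Seat, TheaterID, TicketID}

Start with {City, Seat, TheaterID}.
TheaterID --> Price applies; add {Price} → now {City, Price, Seat, TheaterID}.
Price --> TicketID applies; add {TicketID} → now {City, Price, Seat, TheaterID, TicketID}.
No further FD applies.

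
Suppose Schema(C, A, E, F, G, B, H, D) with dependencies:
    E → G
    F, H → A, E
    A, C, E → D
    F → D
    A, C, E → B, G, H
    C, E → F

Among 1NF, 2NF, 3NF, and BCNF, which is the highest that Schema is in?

1NF

Candidate keys: {A, C, E}, {C, E, H}, {C, F, H}. Prime attributes: {A, C, E, F, H}.
E → G breaks BCNF: {E}⁺ = {E, G}, so {E} is not a superkey.
E → G has non-prime {G} on the right and a non-superkey on the left, so 3NF fails.
Since {E} ⊂ {A, C, E} and {E}⁺ ⊇ {G} with {G} non-prime, there is a partial dependency; 2NF fails.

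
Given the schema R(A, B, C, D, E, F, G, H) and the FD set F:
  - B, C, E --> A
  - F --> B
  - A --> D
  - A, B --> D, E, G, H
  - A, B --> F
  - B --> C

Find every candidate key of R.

{A, B}, {A, F}, {B, E}, {E, F}

{A, B} is a candidate key since {A, B}⁺ = {A, B, C, D, E, F, G, H} covers every attribute.
{A, F} is a candidate key since {A, F}⁺ = {A, B, C, D, E, F, G, H} covers every attribute.
{B, E} is a candidate key since {B, E}⁺ = {A, B, C, D, E, F, G, H} covers every attribute.
{E, F} is a candidate key since {E, F}⁺ = {A, B, C, D, E, F, G, H} covers every attribute.
Any other superkey properly contains one of these, so there are no further candidate keys.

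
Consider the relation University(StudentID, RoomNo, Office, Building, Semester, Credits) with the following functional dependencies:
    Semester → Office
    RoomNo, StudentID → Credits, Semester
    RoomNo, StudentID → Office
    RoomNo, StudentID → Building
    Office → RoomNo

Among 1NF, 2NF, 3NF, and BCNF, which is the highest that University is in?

Candidate keys: {Office, StudentID}, {RoomNo, StudentID}, {Semester, StudentID}. Prime attributes: {Office, RoomNo, Semester, StudentID}.
For Semester → Office we have {Semester}⁺ = {Office, RoomNo, Semester}; {Semester} is not a superkey, so BCNF fails.
But every attribute on its right side ({Office}) is prime, and the same holds for every other non-superkey FD, so 3NF still holds.

3NF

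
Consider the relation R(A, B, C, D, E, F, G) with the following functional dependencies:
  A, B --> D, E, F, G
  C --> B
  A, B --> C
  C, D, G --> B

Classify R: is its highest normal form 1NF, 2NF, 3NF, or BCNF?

Candidate keys: {A, B}, {A, C}. Prime attributes: {A, B, C}.
C --> B: {C}⁺ = {B, C}, which is not all of the attributes, so the left side is not a superkey — BCNF is violated.
But every attribute on its right side ({B}) is prime, and the same holds for every other non-superkey FD, so 3NF still holds.

3NF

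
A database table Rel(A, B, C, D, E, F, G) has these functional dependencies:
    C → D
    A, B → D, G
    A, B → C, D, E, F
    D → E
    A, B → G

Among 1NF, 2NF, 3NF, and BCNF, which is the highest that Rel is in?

2NF

Candidate key: {A, B}. Prime attributes: {A, B}.
C → D: {C}⁺ = {C, D, E}, which is not all of the attributes, so the left side is not a superkey — BCNF is violated.
C → D has non-prime {D} on the right and a non-superkey on the left, so 3NF fails.
No non-prime attribute depends on a proper subset of any candidate key, so 2NF holds.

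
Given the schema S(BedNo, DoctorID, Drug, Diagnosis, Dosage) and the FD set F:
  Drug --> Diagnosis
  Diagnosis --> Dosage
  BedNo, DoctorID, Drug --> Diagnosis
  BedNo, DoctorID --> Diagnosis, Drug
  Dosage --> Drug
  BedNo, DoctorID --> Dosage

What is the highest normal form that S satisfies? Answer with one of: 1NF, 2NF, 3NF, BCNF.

2NF

Candidate key: {BedNo, DoctorID}. Prime attributes: {BedNo, DoctorID}.
Drug --> Diagnosis breaks BCNF: {Drug}⁺ = {Diagnosis, Dosage, Drug}, so {Drug} is not a superkey.
Drug --> Diagnosis determines the non-prime attribute {Diagnosis} from a non-superkey — 3NF is violated.
No proper subset of a key has a non-prime attribute in its closure, so there is no partial dependency; 2NF holds.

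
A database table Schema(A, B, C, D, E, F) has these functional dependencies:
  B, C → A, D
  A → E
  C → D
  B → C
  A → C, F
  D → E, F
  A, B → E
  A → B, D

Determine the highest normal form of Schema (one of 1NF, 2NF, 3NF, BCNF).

2NF

Candidate keys: {A}, {B}. Prime attributes: {A, B}.
C → D breaks BCNF: {C}⁺ = {C, D, E, F}, so {C} is not a superkey.
C → D has non-prime {D} on the right and a non-superkey on the left, so 3NF fails.
With only single-attribute keys there can be no partial dependency, so 2NF holds.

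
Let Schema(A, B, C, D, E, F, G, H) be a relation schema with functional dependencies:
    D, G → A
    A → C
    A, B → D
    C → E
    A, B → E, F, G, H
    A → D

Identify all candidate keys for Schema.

{B} never appears on the right of any FD, so every key must include it.
{A, B}⁺ = {A, B, C, D, E, F, G, H} — all of the relation — so {A, B} is a candidate key.
{B, D, G}⁺ = {A, B, C, D, E, F, G, H} — all of the relation — so {B, D, G} is a candidate key.
These are minimal and exhaustive — every other superkey contains one of them.

{A, B}, {B, D, G}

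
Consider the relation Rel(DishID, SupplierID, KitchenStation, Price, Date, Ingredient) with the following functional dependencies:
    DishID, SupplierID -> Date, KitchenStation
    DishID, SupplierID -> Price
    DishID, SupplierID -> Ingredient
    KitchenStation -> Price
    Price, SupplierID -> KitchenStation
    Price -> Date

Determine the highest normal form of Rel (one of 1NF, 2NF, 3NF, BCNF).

Candidate key: {DishID, SupplierID}. Prime attributes: {DishID, SupplierID}.
KitchenStation -> Price breaks BCNF: {KitchenStation}⁺ = {Date, KitchenStation, Price}, so {KitchenStation} is not a superkey.
KitchenStation -> Price has non-prime {Price} on the right and a non-superkey on the left, so 3NF fails.
Checking every proper subset of each key, none determines a non-prime attribute — 2NF is satisfied.

2NF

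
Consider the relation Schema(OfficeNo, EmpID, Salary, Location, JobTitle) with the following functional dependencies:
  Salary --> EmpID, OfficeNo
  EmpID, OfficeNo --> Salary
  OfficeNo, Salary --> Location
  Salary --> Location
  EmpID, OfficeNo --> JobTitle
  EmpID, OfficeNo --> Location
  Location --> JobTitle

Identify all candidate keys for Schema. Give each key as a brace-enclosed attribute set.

{EmpID, OfficeNo}, {Salary}

{Salary}⁺ = {EmpID, JobTitle, Location, OfficeNo, Salary}, which is every attribute, so {Salary} is a candidate key.
{EmpID, OfficeNo}⁺ = {EmpID, JobTitle, Location, OfficeNo, Salary}, which is every attribute, so {EmpID, OfficeNo} is a candidate key.
These are minimal and exhaustive — every other superkey contains one of them.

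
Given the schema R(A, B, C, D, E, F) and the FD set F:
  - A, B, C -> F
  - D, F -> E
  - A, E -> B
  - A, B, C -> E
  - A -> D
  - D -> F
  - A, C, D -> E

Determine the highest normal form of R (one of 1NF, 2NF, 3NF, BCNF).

1NF

Candidate key: {A, C}. Prime attributes: {A, C}.
For D, F -> E we have {D, F}⁺ = {D, E, F}; {D, F} is not a superkey, so BCNF fails.
Because {E} is non-prime and the left side of D, F -> E is not a superkey, the relation is not in 3NF.
{A} is a proper subset of the key {A, C}, and {A}⁺ contains the non-prime attributes {B, D, E, F} — a partial dependency, so 2NF is violated.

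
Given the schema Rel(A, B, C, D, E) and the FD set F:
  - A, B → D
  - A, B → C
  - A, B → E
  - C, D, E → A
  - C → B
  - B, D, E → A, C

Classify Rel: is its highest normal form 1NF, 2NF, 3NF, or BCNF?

3NF

Candidate keys: {A, B}, {A, C}, {B, D, E}, {C, D, E}. Prime attributes: {A, B, C, D, E}.
C → B breaks BCNF: {C}⁺ = {B, C}, so {C} is not a superkey.
Since {B} ⊆ prime attributes and every other non-superkey FD also has a prime right side, the schema is in 3NF.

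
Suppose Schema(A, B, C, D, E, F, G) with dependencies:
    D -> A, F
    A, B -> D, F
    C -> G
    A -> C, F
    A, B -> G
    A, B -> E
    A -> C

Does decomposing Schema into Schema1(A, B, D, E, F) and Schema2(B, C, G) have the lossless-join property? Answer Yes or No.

No

Schema1 ∩ Schema2 = {B}; its closure under F is {B}.
Schema1 ⊄ {B} and Schema2 ⊄ {B}, so the split is lossy.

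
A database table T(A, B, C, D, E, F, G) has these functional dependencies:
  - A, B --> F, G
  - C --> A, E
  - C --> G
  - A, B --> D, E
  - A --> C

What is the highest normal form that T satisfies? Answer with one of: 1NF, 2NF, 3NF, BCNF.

Candidate keys: {A, B}, {B, C}. Prime attributes: {A, B, C}.
C --> A, E: {C}⁺ = {A, C, E, G}, which is not all of the attributes, so the left side is not a superkey — BCNF is violated.
Because {E} is non-prime and the left side of C --> A, E is not a superkey, the relation is not in 3NF.
The proper key subset {A} of {A, B} determines non-prime {E, G}, so the relation is not even in 2NF.

1NF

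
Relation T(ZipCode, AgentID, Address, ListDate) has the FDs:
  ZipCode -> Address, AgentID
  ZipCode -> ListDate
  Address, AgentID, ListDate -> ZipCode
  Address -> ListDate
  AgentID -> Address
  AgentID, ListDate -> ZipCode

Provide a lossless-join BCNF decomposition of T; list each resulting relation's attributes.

{Address, AgentID, ZipCode}; {Address, ListDate}

Candidate keys of the original relation: {AgentID}, {ZipCode}.
In {Address, AgentID, ListDate, ZipCode}, {Address} is not a superkey ({Address}⁺ restricted to this set is {Address, ListDate}), so split on Address -> ListDate into {Address, ListDate} and {Address, AgentID, ZipCode}.
{Address, ListDate}: every determinant is a superkey — BCNF.
{Address, AgentID, ZipCode}: every determinant is a superkey — BCNF.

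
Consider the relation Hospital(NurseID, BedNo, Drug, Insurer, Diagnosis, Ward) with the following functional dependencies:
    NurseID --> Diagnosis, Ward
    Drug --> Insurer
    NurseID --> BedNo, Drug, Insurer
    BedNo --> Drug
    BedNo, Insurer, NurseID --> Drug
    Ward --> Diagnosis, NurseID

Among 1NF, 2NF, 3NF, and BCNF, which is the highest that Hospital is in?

Candidate keys: {NurseID}, {Ward}. Prime attributes: {NurseID, Ward}.
Drug --> Insurer: {Drug}⁺ = {Drug, Insurer}, which is not all of the attributes, so the left side is not a superkey — BCNF is violated.
Drug --> Insurer determines the non-prime attribute {Insurer} from a non-superkey — 3NF is violated.
Every candidate key is a single attribute, so no partial dependency is possible; 2NF holds.

2NF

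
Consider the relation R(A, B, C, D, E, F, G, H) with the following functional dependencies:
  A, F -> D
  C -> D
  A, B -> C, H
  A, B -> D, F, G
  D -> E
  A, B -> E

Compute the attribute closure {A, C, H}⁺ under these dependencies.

Start with {A, C, H}.
C -> D applies; add {D} → now {A, C, D, H}.
D -> E applies; add {E} → now {A, C, D, E, H}.
No further FD applies.

{A, C, D, E, H}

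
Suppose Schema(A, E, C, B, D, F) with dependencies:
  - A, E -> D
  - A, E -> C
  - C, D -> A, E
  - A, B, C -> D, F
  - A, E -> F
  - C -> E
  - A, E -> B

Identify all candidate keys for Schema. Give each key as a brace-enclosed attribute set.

{A, C}, {A, E}, {C, D}

{A, C}⁺ = {A, B, C, D, E, F} — all of the relation — so {A, C} is a candidate key.
{A, E}⁺ = {A, B, C, D, E, F} — all of the relation — so {A, E} is a candidate key.
{C, D}⁺ = {A, B, C, D, E, F} — all of the relation — so {C, D} is a candidate key.
No proper subset of any of these is a key, and no other minimal superkey exists.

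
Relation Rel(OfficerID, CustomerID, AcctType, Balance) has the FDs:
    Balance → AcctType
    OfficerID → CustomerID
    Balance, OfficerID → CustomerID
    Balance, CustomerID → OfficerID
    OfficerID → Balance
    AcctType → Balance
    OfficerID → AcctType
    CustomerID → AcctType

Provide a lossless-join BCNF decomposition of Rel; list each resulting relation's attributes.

{AcctType, Balance}; {Balance, CustomerID, OfficerID}

Candidate keys of the original relation: {CustomerID}, {OfficerID}.
{AcctType, Balance, CustomerID, OfficerID}: {Balance} determines {AcctType, Balance} here but is not a superkey — split on Balance → AcctType, giving {AcctType, Balance} and {Balance, CustomerID, OfficerID}.
{AcctType, Balance} has no BCNF violation.
{Balance, CustomerID, OfficerID} has no BCNF violation.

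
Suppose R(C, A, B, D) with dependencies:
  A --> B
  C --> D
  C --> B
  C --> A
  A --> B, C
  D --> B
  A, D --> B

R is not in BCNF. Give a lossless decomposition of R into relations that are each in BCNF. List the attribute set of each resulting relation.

{A, C, D}; {B, D}

Candidate keys of the original relation: {A}, {C}.
In {A, B, C, D}, {D} is not a superkey ({D}⁺ restricted to this set is {B, D}), so split on D --> B into {B, D} and {A, C, D}.
{B, D} is in BCNF.
{A, C, D} is in BCNF.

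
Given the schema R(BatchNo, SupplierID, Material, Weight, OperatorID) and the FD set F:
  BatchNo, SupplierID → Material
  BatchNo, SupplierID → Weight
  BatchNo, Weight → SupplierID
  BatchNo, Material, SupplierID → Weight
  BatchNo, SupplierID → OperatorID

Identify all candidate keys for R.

Attributes never on any right-hand side: {BatchNo} — every candidate key must contain it.
{BatchNo, SupplierID} is a candidate key since {BatchNo, SupplierID}⁺ = {BatchNo, Material, OperatorID, SupplierID, Weight} covers every attribute.
{BatchNo, Weight} is a candidate key since {BatchNo, Weight}⁺ = {BatchNo, Material, OperatorID, SupplierID, Weight} covers every attribute.
These are minimal and exhaustive — every other superkey contains one of them.

{BatchNo, SupplierID}, {BatchNo, Weight}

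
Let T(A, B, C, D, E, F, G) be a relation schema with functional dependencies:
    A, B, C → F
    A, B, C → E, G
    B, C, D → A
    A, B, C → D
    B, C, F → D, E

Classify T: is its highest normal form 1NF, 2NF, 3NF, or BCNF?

BCNF

Candidate keys: {A, B, C}, {B, C, D}, {B, C, F}. Prime attributes: {A, B, C, D, F}.
The left-hand side of every FD is a superkey, so BCNF is satisfied.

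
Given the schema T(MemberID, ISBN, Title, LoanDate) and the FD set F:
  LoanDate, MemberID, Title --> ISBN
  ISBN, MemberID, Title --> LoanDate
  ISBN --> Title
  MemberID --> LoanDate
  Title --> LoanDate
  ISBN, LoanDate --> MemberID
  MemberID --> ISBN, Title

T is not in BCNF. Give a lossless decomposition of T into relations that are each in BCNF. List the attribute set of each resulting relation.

Candidate keys of the original relation: {ISBN}, {MemberID}.
{ISBN, LoanDate, MemberID, Title}: {Title} determines {LoanDate, Title} here but is not a superkey — split on Title --> LoanDate, giving {LoanDate, Title} and {ISBN, MemberID, Title}.
{LoanDate, Title}: every determinant is a superkey — BCNF.
{ISBN, MemberID, Title}: every determinant is a superkey — BCNF.

{ISBN, MemberID, Title}; {LoanDate, Title}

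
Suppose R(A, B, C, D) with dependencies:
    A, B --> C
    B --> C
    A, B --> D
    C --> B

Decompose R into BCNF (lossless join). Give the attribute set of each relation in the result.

Candidate keys of the original relation: {A, B}, {A, C}.
Within {A, B, C, D}: {B}⁺ ∩ {A, B, C, D} = {B, C}, not the whole set, so B --> C violates BCNF; decompose into {B, C} and {A, B, D}.
{B, C}: every determinant is a superkey — BCNF.
{A, B, D}: every determinant is a superkey — BCNF.

{A, B, D}; {B, C}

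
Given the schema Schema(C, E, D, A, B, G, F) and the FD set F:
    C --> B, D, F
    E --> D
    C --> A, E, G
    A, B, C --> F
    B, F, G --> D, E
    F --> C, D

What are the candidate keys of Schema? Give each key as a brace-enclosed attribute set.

{C}, {F}

{C}⁺ = {A, B, C, D, E, F, G}, which is every attribute, so {C} is a candidate key.
{F}⁺ = {A, B, C, D, E, F, G}, which is every attribute, so {F} is a candidate key.
No proper subset of any of these is a key, and no other minimal superkey exists.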